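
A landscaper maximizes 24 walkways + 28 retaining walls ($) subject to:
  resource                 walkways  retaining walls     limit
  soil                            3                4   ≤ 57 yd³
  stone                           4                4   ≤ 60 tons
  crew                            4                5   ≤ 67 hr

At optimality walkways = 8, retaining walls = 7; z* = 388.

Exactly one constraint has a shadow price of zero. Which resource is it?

soil: 52/57 (slack 5)
stone: 60/60 (binding)
crew: 67/67 (binding)
By complementary slackness, a constraint with positive slack has shadow price 0 → soil.

soil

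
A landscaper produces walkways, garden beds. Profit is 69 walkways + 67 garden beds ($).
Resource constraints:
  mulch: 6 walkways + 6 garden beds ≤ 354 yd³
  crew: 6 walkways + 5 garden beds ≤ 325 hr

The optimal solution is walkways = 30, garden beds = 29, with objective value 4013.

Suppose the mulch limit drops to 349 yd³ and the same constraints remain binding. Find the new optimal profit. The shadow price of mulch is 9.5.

3965.5

Δb = -5, so new z* = 4013 + (9.5)·(-5) = 4013 − 47.5 = 3965.5.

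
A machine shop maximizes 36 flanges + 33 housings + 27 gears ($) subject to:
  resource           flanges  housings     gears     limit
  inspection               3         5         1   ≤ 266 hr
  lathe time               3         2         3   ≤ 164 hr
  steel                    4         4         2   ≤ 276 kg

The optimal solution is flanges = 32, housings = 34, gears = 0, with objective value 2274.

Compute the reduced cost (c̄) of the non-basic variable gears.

-3

Binding: inspection and lathe time. Non-binding: steel (12 unused).
Slack constraints have shadow price 0 (complementary slackness).
Dual feasibility on the basic columns requires 3·y_inspection + 3·y_lathe time = 36, 5·y_inspection + 2·y_lathe time = 33.
→ y_inspection = 3 and y_lathe time = 9.
Reduced cost of gears: c₃ − yᵀa₃ = 27 − (3·1 + 9·3) = 27 − 30 = -3.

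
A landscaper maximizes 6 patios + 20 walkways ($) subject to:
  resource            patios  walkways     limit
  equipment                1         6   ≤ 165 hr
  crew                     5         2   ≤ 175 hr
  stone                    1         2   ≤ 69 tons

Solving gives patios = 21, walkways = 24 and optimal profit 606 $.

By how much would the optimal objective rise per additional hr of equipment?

2

Binding: equipment and stone. Non-binding: crew (22 unused).
Since crew is not tight, its dual is 0.
The binding rows give the dual system: 1·y_equipment + 1·y_stone = 6 and 6·y_equipment + 2·y_stone = 20.
→ y_equipment = 2 and y_stone = 4.
Shadow price of equipment = 2.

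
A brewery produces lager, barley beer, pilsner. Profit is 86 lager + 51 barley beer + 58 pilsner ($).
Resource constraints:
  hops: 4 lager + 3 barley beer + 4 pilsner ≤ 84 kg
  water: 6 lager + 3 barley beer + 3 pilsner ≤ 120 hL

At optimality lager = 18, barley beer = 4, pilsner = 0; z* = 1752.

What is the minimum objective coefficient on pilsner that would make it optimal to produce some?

59

Both hops and water are binding at x*.
The binding rows give the dual system: 4·y_hops + 6·y_water = 86 and 3·y_hops + 3·y_water = 51.
This yields shadow prices y_hops = 8, y_water = 9.
pilsner enters the basis when its profit ≥ yᵀa₃ = 8·4 + 9·3 = 59.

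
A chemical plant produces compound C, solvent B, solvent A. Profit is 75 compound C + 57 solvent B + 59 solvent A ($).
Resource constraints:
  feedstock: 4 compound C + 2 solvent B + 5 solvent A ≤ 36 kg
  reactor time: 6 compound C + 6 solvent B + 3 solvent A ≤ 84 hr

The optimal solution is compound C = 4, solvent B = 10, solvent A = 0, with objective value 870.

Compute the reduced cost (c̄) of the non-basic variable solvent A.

At the optimum: feedstock uses 36 of 36 (binding); reactor time uses 84 of 84 (binding).
From A_Bᵀ y = c: 4·y_feedstock + 6·y_reactor time = 75; 2·y_feedstock + 6·y_reactor time = 57.
Solving: y_feedstock = 9, y_reactor time = 6.5.
Reduced cost of solvent A: c₃ − yᵀa₃ = 59 − (9·5 + 6.5·3) = 59 − 64.5 = -5.5.

-5.5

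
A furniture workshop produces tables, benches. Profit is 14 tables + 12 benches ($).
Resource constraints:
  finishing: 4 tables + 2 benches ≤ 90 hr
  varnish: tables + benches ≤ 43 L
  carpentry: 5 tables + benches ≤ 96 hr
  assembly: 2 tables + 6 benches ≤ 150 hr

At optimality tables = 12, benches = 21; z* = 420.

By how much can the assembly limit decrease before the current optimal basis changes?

50

Binding constraints: finishing, assembly. The basis is B = [[4,2],[2,6]] with det 20.
Per unit decrease in assembly, x* moves by d = (0.1, -0.2).
The basis stays optimal until carpentry becomes binding; allowable decrease = 50 hr.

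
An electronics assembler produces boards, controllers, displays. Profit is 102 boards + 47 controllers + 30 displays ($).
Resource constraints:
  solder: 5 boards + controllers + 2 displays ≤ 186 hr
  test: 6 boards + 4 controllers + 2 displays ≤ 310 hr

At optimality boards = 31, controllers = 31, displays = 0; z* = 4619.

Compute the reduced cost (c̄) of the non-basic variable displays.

At the optimum: solder uses 186 of 186 (binding); test uses 310 of 310 (binding).
From A_Bᵀ y = c: 5·y_solder + 6·y_test = 102; 1·y_solder + 4·y_test = 47.
→ y_solder = 9 and y_test = 9.5.
Reduced cost of displays: c₃ − yᵀa₃ = 30 − (9·2 + 9.5·2) = 30 − 37 = -7.

-7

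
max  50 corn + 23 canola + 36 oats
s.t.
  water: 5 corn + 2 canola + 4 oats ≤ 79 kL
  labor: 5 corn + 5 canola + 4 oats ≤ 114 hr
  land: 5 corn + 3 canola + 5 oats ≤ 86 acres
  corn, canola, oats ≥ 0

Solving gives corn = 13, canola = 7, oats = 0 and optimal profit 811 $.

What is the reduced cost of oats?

Binding: water and land. Non-binding: labor (14 unused).
Since labor is not tight, its dual is 0.
Dual feasibility on the basic columns requires 5·y_water + 5·y_land = 50, 2·y_water + 3·y_land = 23.
→ y_water = 7 and y_land = 3.
Reduced cost of oats: c₃ − yᵀa₃ = 36 − (7·4 + 3·5) = 36 − 43 = -7.

-7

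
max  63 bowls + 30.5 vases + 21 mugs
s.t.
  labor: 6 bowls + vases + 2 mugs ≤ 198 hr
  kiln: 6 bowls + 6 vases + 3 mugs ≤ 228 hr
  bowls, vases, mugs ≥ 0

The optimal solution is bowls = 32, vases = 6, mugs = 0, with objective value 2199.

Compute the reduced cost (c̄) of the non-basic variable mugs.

Both labor and kiln are binding at x*.
From A_Bᵀ y = c: 6·y_labor + 6·y_kiln = 63; 1·y_labor + 6·y_kiln = 30.5.
Solving: y_labor = 6.5, y_kiln = 4.
Reduced cost of mugs: c₃ − yᵀa₃ = 21 − (6.5·2 + 4·3) = 21 − 25 = -4.

-4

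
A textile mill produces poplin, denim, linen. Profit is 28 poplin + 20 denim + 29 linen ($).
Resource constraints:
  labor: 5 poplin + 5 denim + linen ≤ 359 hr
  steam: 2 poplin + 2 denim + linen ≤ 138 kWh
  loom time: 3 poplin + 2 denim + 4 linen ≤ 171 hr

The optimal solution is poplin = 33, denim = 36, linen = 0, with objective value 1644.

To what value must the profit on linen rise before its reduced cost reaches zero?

34

At the optimum: labor uses 345 of 359 (slack = 14); steam uses 138 of 138 (binding); loom time uses 171 of 171 (binding).
By complementary slackness, y = 0 for the non-binding constraint.
Dual feasibility on the basic columns requires 2·y_steam + 3·y_loom time = 28, 2·y_steam + 2·y_loom time = 20.
→ y_steam = 2 and y_loom time = 8.
linen enters the basis when its profit ≥ yᵀa₃ = 2·1 + 8·4 = 34.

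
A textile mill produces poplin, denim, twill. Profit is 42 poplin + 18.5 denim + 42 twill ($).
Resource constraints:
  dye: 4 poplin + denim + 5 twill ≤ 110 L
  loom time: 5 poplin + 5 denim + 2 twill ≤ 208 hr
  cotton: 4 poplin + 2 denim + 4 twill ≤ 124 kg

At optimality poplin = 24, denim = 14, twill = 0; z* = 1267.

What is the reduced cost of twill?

-2.5

At the optimum: dye uses 110 of 110 (binding); loom time uses 190 of 208 (slack = 18); cotton uses 124 of 124 (binding).
Slack constraints have shadow price 0 (complementary slackness).
Dual feasibility on the basic columns requires 4·y_dye + 4·y_cotton = 42, 1·y_dye + 2·y_cotton = 18.5.
Solving: y_dye = 2.5, y_cotton = 8.
Reduced cost of twill: c₃ − yᵀa₃ = 42 − (2.5·5 + 8·4) = 42 − 44.5 = -2.5.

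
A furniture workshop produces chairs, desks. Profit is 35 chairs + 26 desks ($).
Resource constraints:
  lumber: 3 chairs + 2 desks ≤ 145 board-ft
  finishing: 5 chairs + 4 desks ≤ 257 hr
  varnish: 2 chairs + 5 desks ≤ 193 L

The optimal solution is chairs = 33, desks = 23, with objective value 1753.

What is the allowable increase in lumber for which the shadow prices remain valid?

Binding constraints: lumber, finishing. The basis is B = [[3,2],[5,4]] with det 2.
Per unit increase in lumber, x* moves by d = (2, -2.5).
The basis stays optimal until desks reaches 0; allowable increase = 9.2 board-ft.

9.2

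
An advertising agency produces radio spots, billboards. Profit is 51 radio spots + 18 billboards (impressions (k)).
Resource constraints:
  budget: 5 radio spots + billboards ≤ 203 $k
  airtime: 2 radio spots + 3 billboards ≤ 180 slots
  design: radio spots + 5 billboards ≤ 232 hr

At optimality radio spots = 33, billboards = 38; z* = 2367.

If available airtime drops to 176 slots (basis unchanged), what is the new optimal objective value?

2355

Binding: budget and airtime. Non-binding: design (9 unused).
Since design is not tight, its dual is 0.
Dual feasibility on the basic columns requires 5·y_budget + 2·y_airtime = 51, 1·y_budget + 3·y_airtime = 18.
Solving: y_budget = 9, y_airtime = 3.
Δz = y_airtime·Δb = 3 × (-4) = -12, so new z* = 2367 − 12 = 2355.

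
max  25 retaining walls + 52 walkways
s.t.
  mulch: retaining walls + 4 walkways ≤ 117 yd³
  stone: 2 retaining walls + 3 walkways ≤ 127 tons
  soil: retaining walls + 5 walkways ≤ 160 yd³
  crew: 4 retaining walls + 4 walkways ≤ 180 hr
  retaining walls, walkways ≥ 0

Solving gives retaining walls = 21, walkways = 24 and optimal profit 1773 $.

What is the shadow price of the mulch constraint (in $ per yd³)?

Binding: mulch and crew. Non-binding: stone (13 unused), soil (19 unused).
Since stone, soil are not tight, their duals are 0.
The binding rows give the dual system: 1·y_mulch + 4·y_crew = 25 and 4·y_mulch + 4·y_crew = 52.
This yields shadow prices y_mulch = 9, y_crew = 4.
Shadow price of mulch = 9.

9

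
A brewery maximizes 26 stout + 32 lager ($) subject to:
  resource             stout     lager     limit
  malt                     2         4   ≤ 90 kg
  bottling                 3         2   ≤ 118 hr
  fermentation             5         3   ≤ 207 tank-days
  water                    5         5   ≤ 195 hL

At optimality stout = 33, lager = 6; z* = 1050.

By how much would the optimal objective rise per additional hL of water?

Binding: malt and water. Non-binding: bottling (7 unused), fermentation (24 unused).
Since bottling, fermentation are not tight, their duals are 0.
The binding rows give the dual system: 2·y_malt + 5·y_water = 26 and 4·y_malt + 5·y_water = 32.
→ y_malt = 3 and y_water = 4.
Shadow price of water = 4.

4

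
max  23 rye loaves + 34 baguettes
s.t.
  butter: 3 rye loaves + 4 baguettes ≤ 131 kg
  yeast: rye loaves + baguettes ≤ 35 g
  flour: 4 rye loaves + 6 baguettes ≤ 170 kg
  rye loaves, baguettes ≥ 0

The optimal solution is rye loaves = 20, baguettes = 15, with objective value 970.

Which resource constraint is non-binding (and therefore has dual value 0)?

butter

butter: 120/131 (slack 11)
yeast: 35/35 (binding)
flour: 170/170 (binding)
By complementary slackness, a constraint with positive slack has shadow price 0 → butter.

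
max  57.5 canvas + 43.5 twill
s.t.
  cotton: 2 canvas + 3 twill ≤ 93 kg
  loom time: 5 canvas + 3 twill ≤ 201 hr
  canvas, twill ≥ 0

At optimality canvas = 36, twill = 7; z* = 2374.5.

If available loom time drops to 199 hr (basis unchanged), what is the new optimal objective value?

Check each constraint at x*: cotton 93/93 (tight); loom time 201/201 (tight).
From A_Bᵀ y = c: 2·y_cotton + 5·y_loom time = 57.5; 3·y_cotton + 3·y_loom time = 43.5.
Solving: y_cotton = 5, y_loom time = 9.5.
Δz = y_loom time·Δb = 9.5 × (-2) = -19, so new z* = 2374.5 − 19 = 2355.5.

2355.5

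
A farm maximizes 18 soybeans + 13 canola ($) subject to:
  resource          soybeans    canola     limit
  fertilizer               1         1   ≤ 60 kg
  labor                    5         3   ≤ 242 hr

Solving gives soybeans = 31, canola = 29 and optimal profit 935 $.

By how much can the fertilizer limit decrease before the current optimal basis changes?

Binding constraints: fertilizer, labor. The basis is B = [[1,1],[5,3]] with det -2.
Per unit decrease in fertilizer, x* moves by d = (1.5, -2.5).
The basis stays optimal until canola reaches 0; allowable decrease = 11.6 kg.

11.6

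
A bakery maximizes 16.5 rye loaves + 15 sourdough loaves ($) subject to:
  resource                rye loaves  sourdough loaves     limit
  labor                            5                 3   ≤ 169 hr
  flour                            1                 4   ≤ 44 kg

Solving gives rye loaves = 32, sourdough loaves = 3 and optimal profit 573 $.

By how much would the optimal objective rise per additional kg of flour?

1.5

At the optimum: labor uses 169 of 169 (binding); flour uses 44 of 44 (binding).
The binding rows give the dual system: 5·y_labor + 1·y_flour = 16.5 and 3·y_labor + 4·y_flour = 15.
Solving: y_labor = 3, y_flour = 1.5.
Shadow price of flour = 1.5.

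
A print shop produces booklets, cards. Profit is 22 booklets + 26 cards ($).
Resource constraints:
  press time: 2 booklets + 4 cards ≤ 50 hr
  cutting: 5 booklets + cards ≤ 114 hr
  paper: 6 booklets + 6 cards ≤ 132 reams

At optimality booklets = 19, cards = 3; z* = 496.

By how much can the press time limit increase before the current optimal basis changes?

Binding constraints: press time, paper. The basis is B = [[2,4],[6,6]] with det -12.
Per unit increase in press time, x* moves by d = (-0.5, 0.5).
The basis stays optimal until booklets reaches 0; allowable increase = 38 hr.

38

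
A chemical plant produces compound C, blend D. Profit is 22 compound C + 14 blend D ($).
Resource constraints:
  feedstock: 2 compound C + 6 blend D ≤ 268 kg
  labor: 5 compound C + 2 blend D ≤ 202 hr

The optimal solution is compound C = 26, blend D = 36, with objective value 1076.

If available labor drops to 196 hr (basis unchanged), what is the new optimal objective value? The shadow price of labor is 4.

1052

Δb = -6, so new z* = 1076 + (4)·(-6) = 1076 − 24 = 1052.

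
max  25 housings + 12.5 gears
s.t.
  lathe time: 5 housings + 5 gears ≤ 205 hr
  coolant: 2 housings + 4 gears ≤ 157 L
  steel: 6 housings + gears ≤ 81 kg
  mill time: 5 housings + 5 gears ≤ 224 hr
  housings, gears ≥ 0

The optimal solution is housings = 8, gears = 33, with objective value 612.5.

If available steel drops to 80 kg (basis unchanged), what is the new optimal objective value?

At the optimum: lathe time uses 205 of 205 (binding); coolant uses 148 of 157 (slack = 9); steel uses 81 of 81 (binding); mill time uses 205 of 224 (slack = 19).
By complementary slackness, y = 0 for the non-binding constraints.
Dual feasibility on the basic columns requires 5·y_lathe time + 6·y_steel = 25, 5·y_lathe time + 1·y_steel = 12.5.
→ y_lathe time = 2 and y_steel = 2.5.
Δz = y_steel·Δb = 2.5 × (-1) = -2.5, so new z* = 612.5 − 2.5 = 610.

610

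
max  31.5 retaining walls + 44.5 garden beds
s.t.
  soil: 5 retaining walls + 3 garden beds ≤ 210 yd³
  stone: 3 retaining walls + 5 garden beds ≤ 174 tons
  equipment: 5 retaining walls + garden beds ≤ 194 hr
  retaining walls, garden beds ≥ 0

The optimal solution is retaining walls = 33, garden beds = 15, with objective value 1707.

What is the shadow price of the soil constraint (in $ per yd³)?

1.5

Check each constraint at x*: soil 210/210 (tight); stone 174/174 (tight); equipment 180/194 (slack 14).
Since equipment is not tight, its dual is 0.
Dual feasibility on the basic columns requires 5·y_soil + 3·y_stone = 31.5, 3·y_soil + 5·y_stone = 44.5.
→ y_soil = 1.5 and y_stone = 8.
Shadow price of soil = 1.5.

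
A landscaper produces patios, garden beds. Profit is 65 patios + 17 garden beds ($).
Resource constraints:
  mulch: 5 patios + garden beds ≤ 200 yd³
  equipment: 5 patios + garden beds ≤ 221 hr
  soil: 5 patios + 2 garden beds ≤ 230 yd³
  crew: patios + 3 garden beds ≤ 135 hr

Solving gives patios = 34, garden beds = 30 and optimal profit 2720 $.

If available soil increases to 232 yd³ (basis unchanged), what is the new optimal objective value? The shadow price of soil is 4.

Δb = 2, so new z* = 2720 + (4)·(2) = 2720 + 8 = 2728.

2728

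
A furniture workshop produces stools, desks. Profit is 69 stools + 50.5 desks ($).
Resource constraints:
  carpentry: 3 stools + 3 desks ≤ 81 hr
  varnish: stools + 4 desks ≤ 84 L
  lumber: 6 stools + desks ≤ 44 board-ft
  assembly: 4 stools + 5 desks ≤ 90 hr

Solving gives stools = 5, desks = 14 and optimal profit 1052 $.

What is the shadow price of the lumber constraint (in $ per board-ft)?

5.5

Binding: lumber and assembly. Non-binding: carpentry (24 unused), varnish (23 unused).
Since carpentry, varnish are not tight, their duals are 0.
The binding rows give the dual system: 6·y_lumber + 4·y_assembly = 69 and 1·y_lumber + 5·y_assembly = 50.5.
This yields shadow prices y_lumber = 5.5, y_assembly = 9.
Shadow price of lumber = 5.5.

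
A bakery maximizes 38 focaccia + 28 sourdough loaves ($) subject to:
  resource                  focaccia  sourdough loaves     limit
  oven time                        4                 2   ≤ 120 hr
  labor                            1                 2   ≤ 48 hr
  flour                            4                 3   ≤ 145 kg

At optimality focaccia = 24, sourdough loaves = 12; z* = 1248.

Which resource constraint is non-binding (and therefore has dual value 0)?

oven time: 120/120 (binding)
labor: 48/48 (binding)
flour: 132/145 (slack 13)
By complementary slackness, a constraint with positive slack has shadow price 0 → flour.

flour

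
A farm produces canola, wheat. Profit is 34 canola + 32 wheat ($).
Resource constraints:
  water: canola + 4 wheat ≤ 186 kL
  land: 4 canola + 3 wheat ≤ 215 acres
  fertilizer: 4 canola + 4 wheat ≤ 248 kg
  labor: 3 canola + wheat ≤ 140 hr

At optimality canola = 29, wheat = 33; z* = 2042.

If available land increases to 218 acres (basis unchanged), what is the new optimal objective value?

2048

Binding: land and fertilizer. Non-binding: water (25 unused), labor (20 unused).
Since water, labor are not tight, their duals are 0.
The binding rows give the dual system: 4·y_land + 4·y_fertilizer = 34 and 3·y_land + 4·y_fertilizer = 32.
This yields shadow prices y_land = 2, y_fertilizer = 6.5.
Δz = y_land·Δb = 2 × (3) = 6, so new z* = 2042 + 6 = 2048.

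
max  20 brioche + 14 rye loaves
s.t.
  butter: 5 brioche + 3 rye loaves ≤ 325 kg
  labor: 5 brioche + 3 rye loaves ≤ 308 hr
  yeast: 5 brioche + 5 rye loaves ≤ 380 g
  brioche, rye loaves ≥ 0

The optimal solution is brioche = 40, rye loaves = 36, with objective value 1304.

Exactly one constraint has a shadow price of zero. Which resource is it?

butter: 308/325 (slack 17)
labor: 308/308 (binding)
yeast: 380/380 (binding)
By complementary slackness, a constraint with positive slack has shadow price 0 → butter.

butter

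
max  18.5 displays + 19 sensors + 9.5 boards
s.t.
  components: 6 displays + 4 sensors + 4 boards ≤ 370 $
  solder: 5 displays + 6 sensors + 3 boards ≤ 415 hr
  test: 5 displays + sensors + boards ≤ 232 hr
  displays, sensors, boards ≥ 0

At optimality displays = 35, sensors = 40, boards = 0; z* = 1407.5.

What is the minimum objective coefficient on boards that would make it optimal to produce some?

At the optimum: components uses 370 of 370 (binding); solder uses 415 of 415 (binding); test uses 215 of 232 (slack = 17).
Since test is not tight, its dual is 0.
The binding rows give the dual system: 6·y_components + 5·y_solder = 18.5 and 4·y_components + 6·y_solder = 19.
→ y_components = 1 and y_solder = 2.5.
boards enters the basis when its profit ≥ yᵀa₃ = 1·4 + 2.5·3 = 11.5.

11.5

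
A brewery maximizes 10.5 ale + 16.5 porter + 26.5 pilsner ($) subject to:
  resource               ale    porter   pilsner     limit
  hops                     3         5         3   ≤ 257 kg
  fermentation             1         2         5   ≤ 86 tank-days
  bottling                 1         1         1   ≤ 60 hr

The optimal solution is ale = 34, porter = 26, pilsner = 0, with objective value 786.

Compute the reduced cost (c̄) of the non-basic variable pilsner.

-8

Binding: fermentation and bottling. Non-binding: hops (25 unused).
By complementary slackness, y = 0 for the non-binding constraint.
From A_Bᵀ y = c: 1·y_fermentation + 1·y_bottling = 10.5; 2·y_fermentation + 1·y_bottling = 16.5.
This yields shadow prices y_fermentation = 6, y_bottling = 4.5.
Reduced cost of pilsner: c₃ − yᵀa₃ = 26.5 − (6·5 + 4.5·1) = 26.5 − 34.5 = -8.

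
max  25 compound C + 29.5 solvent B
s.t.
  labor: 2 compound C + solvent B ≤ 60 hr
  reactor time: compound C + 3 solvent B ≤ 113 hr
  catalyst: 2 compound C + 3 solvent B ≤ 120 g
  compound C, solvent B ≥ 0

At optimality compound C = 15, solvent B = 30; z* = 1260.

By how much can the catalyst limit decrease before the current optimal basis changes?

60

Binding constraints: labor, catalyst. The basis is B = [[2,1],[2,3]] with det 4.
Per unit decrease in catalyst, x* moves by d = (0.25, -0.5).
The basis stays optimal until solvent B reaches 0; allowable decrease = 60 g.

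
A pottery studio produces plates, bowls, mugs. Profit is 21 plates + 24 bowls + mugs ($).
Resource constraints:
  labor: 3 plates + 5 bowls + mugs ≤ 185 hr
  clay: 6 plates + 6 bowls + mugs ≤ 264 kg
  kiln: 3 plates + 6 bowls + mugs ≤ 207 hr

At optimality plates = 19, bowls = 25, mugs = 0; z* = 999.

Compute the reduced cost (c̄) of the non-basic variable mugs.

-3

Check each constraint at x*: labor 182/185 (slack 3); clay 264/264 (tight); kiln 207/207 (tight).
By complementary slackness, y = 0 for the non-binding constraint.
Dual feasibility on the basic columns requires 6·y_clay + 3·y_kiln = 21, 6·y_clay + 6·y_kiln = 24.
This yields shadow prices y_clay = 3, y_kiln = 1.
Reduced cost of mugs: c₃ − yᵀa₃ = 1 − (3·1 + 1·1) = 1 − 4 = -3.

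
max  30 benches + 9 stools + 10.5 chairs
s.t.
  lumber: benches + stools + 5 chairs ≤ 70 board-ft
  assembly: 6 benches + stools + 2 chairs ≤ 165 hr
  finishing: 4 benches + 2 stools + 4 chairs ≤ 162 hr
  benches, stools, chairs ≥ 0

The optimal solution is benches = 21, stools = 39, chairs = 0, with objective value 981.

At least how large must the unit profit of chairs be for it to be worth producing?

Binding: assembly and finishing. Non-binding: lumber (10 unused).
By complementary slackness, y = 0 for the non-binding constraint.
Dual feasibility on the basic columns requires 6·y_assembly + 4·y_finishing = 30, 1·y_assembly + 2·y_finishing = 9.
Solving: y_assembly = 3, y_finishing = 3.
chairs enters the basis when its profit ≥ yᵀa₃ = 3·2 + 3·4 = 18.

18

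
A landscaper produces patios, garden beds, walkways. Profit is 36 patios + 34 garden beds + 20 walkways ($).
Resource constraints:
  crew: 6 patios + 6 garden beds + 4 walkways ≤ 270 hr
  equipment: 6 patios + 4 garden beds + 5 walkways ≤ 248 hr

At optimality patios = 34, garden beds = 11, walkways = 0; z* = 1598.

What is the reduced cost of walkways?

-5

Check each constraint at x*: crew 270/270 (tight); equipment 248/248 (tight).
Dual feasibility on the basic columns requires 6·y_crew + 6·y_equipment = 36, 6·y_crew + 4·y_equipment = 34.
Solving: y_crew = 5, y_equipment = 1.
Reduced cost of walkways: c₃ − yᵀa₃ = 20 − (5·4 + 1·5) = 20 − 25 = -5.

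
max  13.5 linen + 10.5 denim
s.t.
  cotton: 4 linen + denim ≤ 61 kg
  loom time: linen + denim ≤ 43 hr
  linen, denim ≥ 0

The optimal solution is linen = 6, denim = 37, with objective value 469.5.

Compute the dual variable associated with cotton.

Both cotton and loom time are binding at x*.
The binding rows give the dual system: 4·y_cotton + 1·y_loom time = 13.5 and 1·y_cotton + 1·y_loom time = 10.5.
This yields shadow prices y_cotton = 1, y_loom time = 9.5.
Shadow price of cotton = 1.

1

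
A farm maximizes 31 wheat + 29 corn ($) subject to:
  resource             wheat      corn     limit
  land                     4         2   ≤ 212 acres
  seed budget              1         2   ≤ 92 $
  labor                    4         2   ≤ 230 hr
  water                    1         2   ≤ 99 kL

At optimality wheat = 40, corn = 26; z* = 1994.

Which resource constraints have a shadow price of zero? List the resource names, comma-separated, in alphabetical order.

labor, water

land: 212/212 (binding)
seed budget: 92/92 (binding)
labor: 212/230 (slack 18)
water: 92/99 (slack 7)
By complementary slackness, a constraint with positive slack has shadow price 0 → labor, water.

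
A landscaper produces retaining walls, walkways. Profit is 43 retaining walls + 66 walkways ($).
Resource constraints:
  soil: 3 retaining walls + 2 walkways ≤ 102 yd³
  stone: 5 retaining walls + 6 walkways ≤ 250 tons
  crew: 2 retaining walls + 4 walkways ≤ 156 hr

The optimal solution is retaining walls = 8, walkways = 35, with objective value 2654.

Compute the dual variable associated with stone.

At the optimum: soil uses 94 of 102 (slack = 8); stone uses 250 of 250 (binding); crew uses 156 of 156 (binding).
Slack constraints have shadow price 0 (complementary slackness).
Dual feasibility on the basic columns requires 5·y_stone + 2·y_crew = 43, 6·y_stone + 4·y_crew = 66.
→ y_stone = 5 and y_crew = 9.
Shadow price of stone = 5.

5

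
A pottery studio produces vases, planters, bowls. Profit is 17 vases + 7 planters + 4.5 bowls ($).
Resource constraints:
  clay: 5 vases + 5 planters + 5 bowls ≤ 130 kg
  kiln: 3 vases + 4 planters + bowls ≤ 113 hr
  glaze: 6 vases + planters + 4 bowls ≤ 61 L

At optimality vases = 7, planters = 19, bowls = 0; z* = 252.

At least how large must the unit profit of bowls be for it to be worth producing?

Binding: clay and glaze. Non-binding: kiln (16 unused).
Since kiln is not tight, its dual is 0.
Dual feasibility on the basic columns requires 5·y_clay + 6·y_glaze = 17, 5·y_clay + 1·y_glaze = 7.
Solving: y_clay = 1, y_glaze = 2.
bowls enters the basis when its profit ≥ yᵀa₃ = 1·5 + 2·4 = 13.

13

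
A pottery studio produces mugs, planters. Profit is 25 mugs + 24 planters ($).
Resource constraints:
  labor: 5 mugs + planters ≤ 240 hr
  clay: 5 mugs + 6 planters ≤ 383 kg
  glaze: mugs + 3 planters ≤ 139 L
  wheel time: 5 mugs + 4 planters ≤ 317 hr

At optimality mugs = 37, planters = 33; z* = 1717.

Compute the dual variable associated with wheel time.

Check each constraint at x*: labor 218/240 (slack 22); clay 383/383 (tight); glaze 136/139 (slack 3); wheel time 317/317 (tight).
By complementary slackness, y = 0 for the non-binding constraints.
The binding rows give the dual system: 5·y_clay + 5·y_wheel time = 25 and 6·y_clay + 4·y_wheel time = 24.
This yields shadow prices y_clay = 2, y_wheel time = 3.
Shadow price of wheel time = 3.

3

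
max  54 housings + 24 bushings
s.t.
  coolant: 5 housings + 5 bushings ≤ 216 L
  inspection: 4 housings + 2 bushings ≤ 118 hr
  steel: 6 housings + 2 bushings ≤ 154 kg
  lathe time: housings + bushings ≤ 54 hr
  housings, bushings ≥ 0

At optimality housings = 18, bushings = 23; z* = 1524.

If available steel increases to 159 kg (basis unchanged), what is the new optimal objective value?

1539

Binding: inspection and steel. Non-binding: coolant (11 unused), lathe time (13 unused).
Since coolant, lathe time are not tight, their duals are 0.
Dual feasibility on the basic columns requires 4·y_inspection + 6·y_steel = 54, 2·y_inspection + 2·y_steel = 24.
→ y_inspection = 9 and y_steel = 3.
Δz = y_steel·Δb = 3 × (5) = 15, so new z* = 1524 + 15 = 1539.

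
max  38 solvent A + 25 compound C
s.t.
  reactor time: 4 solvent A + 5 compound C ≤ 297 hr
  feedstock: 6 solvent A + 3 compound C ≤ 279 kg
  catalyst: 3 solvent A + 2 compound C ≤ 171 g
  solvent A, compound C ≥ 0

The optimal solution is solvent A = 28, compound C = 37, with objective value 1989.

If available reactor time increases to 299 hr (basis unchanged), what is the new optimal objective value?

1993

Check each constraint at x*: reactor time 297/297 (tight); feedstock 279/279 (tight); catalyst 158/171 (slack 13).
Slack constraints have shadow price 0 (complementary slackness).
Dual feasibility on the basic columns requires 4·y_reactor time + 6·y_feedstock = 38, 5·y_reactor time + 3·y_feedstock = 25.
This yields shadow prices y_reactor time = 2, y_feedstock = 5.
Δz = y_reactor time·Δb = 2 × (2) = 4, so new z* = 1989 + 4 = 1993.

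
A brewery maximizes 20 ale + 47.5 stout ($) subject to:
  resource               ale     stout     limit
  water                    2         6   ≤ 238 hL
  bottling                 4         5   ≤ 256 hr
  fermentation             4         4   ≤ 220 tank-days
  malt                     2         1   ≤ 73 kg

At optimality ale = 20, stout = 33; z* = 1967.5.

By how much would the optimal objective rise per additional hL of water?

Binding: water and malt. Non-binding: bottling (11 unused), fermentation (8 unused).
Slack constraints have shadow price 0 (complementary slackness).
From A_Bᵀ y = c: 2·y_water + 2·y_malt = 20; 6·y_water + 1·y_malt = 47.5.
→ y_water = 7.5 and y_malt = 2.5.
Shadow price of water = 7.5.

7.5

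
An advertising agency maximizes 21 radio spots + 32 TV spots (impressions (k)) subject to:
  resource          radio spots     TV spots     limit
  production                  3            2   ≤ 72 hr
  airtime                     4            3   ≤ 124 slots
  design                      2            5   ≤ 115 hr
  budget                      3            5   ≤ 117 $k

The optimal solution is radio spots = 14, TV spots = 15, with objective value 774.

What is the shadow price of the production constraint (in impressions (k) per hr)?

1

Check each constraint at x*: production 72/72 (tight); airtime 101/124 (slack 23); design 103/115 (slack 12); budget 117/117 (tight).
Slack constraints have shadow price 0 (complementary slackness).
From A_Bᵀ y = c: 3·y_production + 3·y_budget = 21; 2·y_production + 5·y_budget = 32.
→ y_production = 1 and y_budget = 6.
Shadow price of production = 1.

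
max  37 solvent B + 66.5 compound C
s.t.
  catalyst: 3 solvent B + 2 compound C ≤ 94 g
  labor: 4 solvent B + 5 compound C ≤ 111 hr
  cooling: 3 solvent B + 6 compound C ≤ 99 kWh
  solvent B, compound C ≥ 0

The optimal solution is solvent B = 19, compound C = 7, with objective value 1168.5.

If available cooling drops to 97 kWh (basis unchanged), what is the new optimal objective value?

Check each constraint at x*: catalyst 71/94 (slack 23); labor 111/111 (tight); cooling 99/99 (tight).
Since catalyst is not tight, its dual is 0.
Dual feasibility on the basic columns requires 4·y_labor + 3·y_cooling = 37, 5·y_labor + 6·y_cooling = 66.5.
This yields shadow prices y_labor = 2.5, y_cooling = 9.
Δz = y_cooling·Δb = 9 × (-2) = -18, so new z* = 1168.5 − 18 = 1150.5.

1150.5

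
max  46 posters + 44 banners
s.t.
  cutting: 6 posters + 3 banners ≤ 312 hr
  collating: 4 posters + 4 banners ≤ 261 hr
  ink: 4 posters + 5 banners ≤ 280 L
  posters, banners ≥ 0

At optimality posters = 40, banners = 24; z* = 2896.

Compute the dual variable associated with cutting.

3

Binding: cutting and ink. Non-binding: collating (5 unused).
Since collating is not tight, its dual is 0.
The binding rows give the dual system: 6·y_cutting + 4·y_ink = 46 and 3·y_cutting + 5·y_ink = 44.
→ y_cutting = 3 and y_ink = 7.
Shadow price of cutting = 3.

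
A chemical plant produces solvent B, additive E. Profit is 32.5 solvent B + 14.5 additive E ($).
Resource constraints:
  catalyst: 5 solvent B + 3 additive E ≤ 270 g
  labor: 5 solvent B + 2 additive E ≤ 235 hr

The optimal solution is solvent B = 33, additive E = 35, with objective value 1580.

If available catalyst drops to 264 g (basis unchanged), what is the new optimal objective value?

Both catalyst and labor are binding at x*.
The binding rows give the dual system: 5·y_catalyst + 5·y_labor = 32.5 and 3·y_catalyst + 2·y_labor = 14.5.
Solving: y_catalyst = 1.5, y_labor = 5.
Δz = y_catalyst·Δb = 1.5 × (-6) = -9, so new z* = 1580 − 9 = 1571.

1571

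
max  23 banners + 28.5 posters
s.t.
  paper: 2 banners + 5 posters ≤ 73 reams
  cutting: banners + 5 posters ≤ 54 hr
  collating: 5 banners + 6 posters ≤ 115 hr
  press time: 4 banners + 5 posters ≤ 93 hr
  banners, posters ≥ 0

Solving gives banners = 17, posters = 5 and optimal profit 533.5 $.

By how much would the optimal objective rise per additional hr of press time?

At the optimum: paper uses 59 of 73 (slack = 14); cutting uses 42 of 54 (slack = 12); collating uses 115 of 115 (binding); press time uses 93 of 93 (binding).
Since paper, cutting are not tight, their duals are 0.
Dual feasibility on the basic columns requires 5·y_collating + 4·y_press time = 23, 6·y_collating + 5·y_press time = 28.5.
This yields shadow prices y_collating = 1, y_press time = 4.5.
Shadow price of press time = 4.5.

4.5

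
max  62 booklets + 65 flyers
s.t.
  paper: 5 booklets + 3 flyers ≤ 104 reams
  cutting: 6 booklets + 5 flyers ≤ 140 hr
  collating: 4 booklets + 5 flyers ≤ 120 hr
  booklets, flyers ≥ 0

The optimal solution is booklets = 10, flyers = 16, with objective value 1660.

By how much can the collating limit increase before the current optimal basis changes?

Binding constraints: cutting, collating. The basis is B = [[6,5],[4,5]] with det 10.
Per unit increase in collating, x* moves by d = (-0.5, 0.6).
The basis stays optimal until booklets reaches 0; allowable increase = 20 hr.

20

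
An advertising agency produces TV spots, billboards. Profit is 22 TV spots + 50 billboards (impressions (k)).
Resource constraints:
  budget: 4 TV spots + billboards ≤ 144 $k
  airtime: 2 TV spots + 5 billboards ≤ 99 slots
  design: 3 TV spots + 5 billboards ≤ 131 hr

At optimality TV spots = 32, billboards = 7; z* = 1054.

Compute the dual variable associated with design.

2

Binding: airtime and design. Non-binding: budget (9 unused).
Slack constraints have shadow price 0 (complementary slackness).
From A_Bᵀ y = c: 2·y_airtime + 3·y_design = 22; 5·y_airtime + 5·y_design = 50.
Solving: y_airtime = 8, y_design = 2.
Shadow price of design = 2.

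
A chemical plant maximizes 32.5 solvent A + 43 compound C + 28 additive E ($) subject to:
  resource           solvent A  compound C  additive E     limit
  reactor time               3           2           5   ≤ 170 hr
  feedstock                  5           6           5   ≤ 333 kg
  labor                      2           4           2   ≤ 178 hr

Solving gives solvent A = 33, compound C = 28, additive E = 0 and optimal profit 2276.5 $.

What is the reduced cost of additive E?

Binding: feedstock and labor. Non-binding: reactor time (15 unused).
Slack constraints have shadow price 0 (complementary slackness).
The binding rows give the dual system: 5·y_feedstock + 2·y_labor = 32.5 and 6·y_feedstock + 4·y_labor = 43.
This yields shadow prices y_feedstock = 5.5, y_labor = 2.5.
Reduced cost of additive E: c₃ − yᵀa₃ = 28 − (5.5·5 + 2.5·2) = 28 − 32.5 = -4.5.

-4.5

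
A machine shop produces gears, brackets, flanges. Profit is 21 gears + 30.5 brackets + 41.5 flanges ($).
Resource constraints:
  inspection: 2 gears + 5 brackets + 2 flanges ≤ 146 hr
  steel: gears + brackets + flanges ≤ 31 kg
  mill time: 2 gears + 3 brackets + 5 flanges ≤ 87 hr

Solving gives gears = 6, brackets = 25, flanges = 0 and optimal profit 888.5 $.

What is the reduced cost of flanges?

-8

Check each constraint at x*: inspection 137/146 (slack 9); steel 31/31 (tight); mill time 87/87 (tight).
By complementary slackness, y = 0 for the non-binding constraint.
The binding rows give the dual system: 1·y_steel + 2·y_mill time = 21 and 1·y_steel + 3·y_mill time = 30.5.
Solving: y_steel = 2, y_mill time = 9.5.
Reduced cost of flanges: c₃ − yᵀa₃ = 41.5 − (2·1 + 9.5·5) = 41.5 − 49.5 = -8.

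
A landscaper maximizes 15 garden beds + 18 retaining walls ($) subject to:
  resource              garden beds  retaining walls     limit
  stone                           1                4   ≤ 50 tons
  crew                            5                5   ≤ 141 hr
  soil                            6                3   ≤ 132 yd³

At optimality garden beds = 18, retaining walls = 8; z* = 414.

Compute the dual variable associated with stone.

Binding: stone and soil. Non-binding: crew (11 unused).
Slack constraints have shadow price 0 (complementary slackness).
The binding rows give the dual system: 1·y_stone + 6·y_soil = 15 and 4·y_stone + 3·y_soil = 18.
This yields shadow prices y_stone = 3, y_soil = 2.
Shadow price of stone = 3.

3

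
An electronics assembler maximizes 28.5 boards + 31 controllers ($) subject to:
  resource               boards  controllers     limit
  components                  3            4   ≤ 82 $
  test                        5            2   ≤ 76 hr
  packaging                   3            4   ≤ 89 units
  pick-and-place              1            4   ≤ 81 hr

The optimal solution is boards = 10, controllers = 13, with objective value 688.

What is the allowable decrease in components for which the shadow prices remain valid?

36.4

Binding constraints: components, test. The basis is B = [[3,4],[5,2]] with det -14.
Per unit decrease in components, x* moves by d = (0.1429, -0.3571).
The basis stays optimal until controllers reaches 0; allowable decrease = 36.4 $.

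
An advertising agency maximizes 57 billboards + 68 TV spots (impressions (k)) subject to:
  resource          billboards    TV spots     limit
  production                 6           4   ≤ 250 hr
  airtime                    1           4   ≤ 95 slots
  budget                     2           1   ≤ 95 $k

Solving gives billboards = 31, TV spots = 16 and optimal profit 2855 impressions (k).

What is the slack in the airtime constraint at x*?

airtime used = 1·31 + 4·16 = 95; slack = 95 − 95 = 0.

0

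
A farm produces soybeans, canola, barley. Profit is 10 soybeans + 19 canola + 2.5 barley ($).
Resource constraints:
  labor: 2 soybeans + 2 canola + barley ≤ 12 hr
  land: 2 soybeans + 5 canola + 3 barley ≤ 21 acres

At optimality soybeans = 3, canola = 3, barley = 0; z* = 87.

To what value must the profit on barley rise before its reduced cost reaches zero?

At the optimum: labor uses 12 of 12 (binding); land uses 21 of 21 (binding).
Dual feasibility on the basic columns requires 2·y_labor + 2·y_land = 10, 2·y_labor + 5·y_land = 19.
This yields shadow prices y_labor = 2, y_land = 3.
barley enters the basis when its profit ≥ yᵀa₃ = 2·1 + 3·3 = 11.

11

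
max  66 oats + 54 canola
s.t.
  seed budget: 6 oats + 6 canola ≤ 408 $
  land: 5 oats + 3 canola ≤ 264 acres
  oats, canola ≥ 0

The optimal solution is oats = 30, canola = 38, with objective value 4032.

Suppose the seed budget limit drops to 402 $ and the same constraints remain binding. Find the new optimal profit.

3996

Both seed budget and land are binding at x*.
From A_Bᵀ y = c: 6·y_seed budget + 5·y_land = 66; 6·y_seed budget + 3·y_land = 54.
→ y_seed budget = 6 and y_land = 6.
Δz = y_seed budget·Δb = 6 × (-6) = -36, so new z* = 4032 − 36 = 3996.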